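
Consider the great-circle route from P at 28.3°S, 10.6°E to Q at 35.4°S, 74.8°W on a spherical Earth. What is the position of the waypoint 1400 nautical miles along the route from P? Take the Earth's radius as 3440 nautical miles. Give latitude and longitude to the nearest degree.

Write both endpoints as unit vectors p₁, p₂ with components (cos φ cos λ, cos φ sin λ, sin φ).
The central angle between the endpoints is δ = arccos(p₁·p₂) ≈ 1.232 rad (70.6°). The total great-circle distance is δ·R ≈ 1.232 × 3440 ≈ 4239 nmi, so the target fraction is f = 1400/4239 ≈ 0.330.
Interpolate at f ≈ 0.330 with slerp weights a = sin((1−f)δ)/sin δ ≈ 0.779, b = sin(fδ)/sin δ ≈ 0.420.
p = a·p₁ + b·p₂ ≈ (0.764, -0.204, -0.612); φ = arcsin(p_z) ≈ -37.76°, λ = atan2(p_y, p_x) ≈ -14.95°.

≈ 38°S, 15°W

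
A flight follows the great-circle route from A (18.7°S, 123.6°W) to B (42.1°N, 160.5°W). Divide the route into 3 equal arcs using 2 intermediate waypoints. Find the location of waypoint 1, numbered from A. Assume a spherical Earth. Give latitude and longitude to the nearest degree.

The haversine formula gives a central angle δ ≈ 1.216 rad (69.7°) between the endpoints.
Interpolate at f = 1/3 with slerp weights a = sin((1−f)δ)/sin δ ≈ 0.773, b = sin(fδ)/sin δ ≈ 0.421.
p = a·p₁ + b·p₂ ≈ (-0.699, -0.714, 0.034); φ = arcsin(p_z) ≈ 1.96°, λ = atan2(p_y, p_x) ≈ -134.41°.

≈ (2°N, 134°W)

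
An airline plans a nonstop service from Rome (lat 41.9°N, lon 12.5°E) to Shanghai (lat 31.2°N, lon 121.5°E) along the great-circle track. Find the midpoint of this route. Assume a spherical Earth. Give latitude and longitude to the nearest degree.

The haversine formula gives a central angle δ ≈ 1.432 rad (82.0°) between the endpoints.
Interpolate at f = 1/2 with slerp weights a = sin((1−f)δ)/sin δ ≈ 0.663, b = sin(fδ)/sin δ ≈ 0.663.
p = a·p₁ + b·p₂ ≈ (0.185, 0.590, 0.786); φ = arcsin(p_z) ≈ 51.80°, λ = atan2(p_y, p_x) ≈ 72.56°.

≈ lat 52°N, lon 73°E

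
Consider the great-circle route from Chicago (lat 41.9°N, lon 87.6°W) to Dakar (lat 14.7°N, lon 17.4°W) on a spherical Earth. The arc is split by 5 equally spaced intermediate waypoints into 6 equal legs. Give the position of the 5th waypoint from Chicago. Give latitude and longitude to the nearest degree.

≈ lat 21°N, lon 26°W

The haversine formula gives a central angle δ ≈ 1.145 rad (65.6°) between the endpoints.
Interpolate at f = 5/6 with slerp weights a = sin((1−f)δ)/sin δ ≈ 0.208, b = sin(fδ)/sin δ ≈ 0.896.
p = a·p₁ + b·p₂ ≈ (0.833, -0.414, 0.366); φ = arcsin(p_z) ≈ 21.49°, λ = atan2(p_y, p_x) ≈ -26.42°.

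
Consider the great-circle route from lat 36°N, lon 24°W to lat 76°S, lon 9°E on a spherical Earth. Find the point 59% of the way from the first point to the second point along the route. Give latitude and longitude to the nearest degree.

Write both endpoints as unit vectors p₁, p₂ with components (cos φ cos λ, cos φ sin λ, sin φ).
The central angle between the endpoints is δ = arccos(p₁·p₂) ≈ 1.989 rad (114.0°).
Interpolate at f = 0.59 with slerp weights a = sin((1−f)δ)/sin δ ≈ 0.797, b = sin(fδ)/sin δ ≈ 1.009.
p = a·p₁ + b·p₂ ≈ (0.830, -0.224, -0.511); φ = arcsin(p_z) ≈ -30.72°, λ = atan2(p_y, p_x) ≈ -15.10°.

≈ lat 31°S, lon 15°W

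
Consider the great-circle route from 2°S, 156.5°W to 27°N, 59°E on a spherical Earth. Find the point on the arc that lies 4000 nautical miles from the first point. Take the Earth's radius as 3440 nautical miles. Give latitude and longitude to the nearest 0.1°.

≈ 34.8°N, 144.0°E

Write both endpoints as unit vectors p₁, p₂ with components (cos φ cos λ, cos φ sin λ, sin φ).
The central angle between the endpoints is δ = arccos(p₁·p₂) ≈ 2.405 rad (137.8°). The total great-circle distance is δ·R ≈ 2.405 × 3440 ≈ 8273 nmi, so the target fraction is f = 4000/8273 ≈ 0.483.
Interpolate at f ≈ 0.483 with slerp weights a = sin((1−f)δ)/sin δ ≈ 1.409, b = sin(fδ)/sin δ ≈ 1.366.
p = a·p₁ + b·p₂ ≈ (-0.664, 0.482, 0.571); φ = arcsin(p_z) ≈ 34.83°, λ = atan2(p_y, p_x) ≈ 144.03°.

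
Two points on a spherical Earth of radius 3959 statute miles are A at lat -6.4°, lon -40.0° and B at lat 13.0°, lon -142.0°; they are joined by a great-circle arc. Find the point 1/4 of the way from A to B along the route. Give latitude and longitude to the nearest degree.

Convert each endpoint to a unit vector on the sphere (x = cos φ cos λ, y = cos φ sin λ, z = sin φ).
The central angle between the endpoints is δ = arccos(p₁·p₂) ≈ 1.799 rad (103.1°).
Interpolate at f = 1/4 with slerp weights a = sin((1−f)δ)/sin δ ≈ 1.002, b = sin(fδ)/sin δ ≈ 0.446.
p = a·p₁ + b·p₂ ≈ (0.420, -0.908, -0.011); φ = arcsin(p_z) ≈ -0.64°, λ = atan2(p_y, p_x) ≈ -65.18°.

≈ lat -1°, lon -65°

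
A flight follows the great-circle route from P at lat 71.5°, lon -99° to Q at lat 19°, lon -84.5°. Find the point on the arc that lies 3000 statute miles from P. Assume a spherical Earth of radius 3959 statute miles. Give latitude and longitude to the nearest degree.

≈ lat 29°, lon -86°

Convert each endpoint to a unit vector on the sphere (x = cos φ cos λ, y = cos φ sin λ, z = sin φ).
The central angle between the endpoints is δ = arccos(p₁·p₂) ≈ 0.928 rad (53.2°). The total great-circle distance is δ·R ≈ 0.928 × 3959 ≈ 3675 mi, so the target fraction is f = 3000/3675 ≈ 0.816.
Interpolate at f ≈ 0.816 with slerp weights a = sin((1−f)δ)/sin δ ≈ 0.212, b = sin(fδ)/sin δ ≈ 0.858.
p = a·p₁ + b·p₂ ≈ (0.067, -0.874, 0.481); φ = arcsin(p_z) ≈ 28.72°, λ = atan2(p_y, p_x) ≈ -85.60°.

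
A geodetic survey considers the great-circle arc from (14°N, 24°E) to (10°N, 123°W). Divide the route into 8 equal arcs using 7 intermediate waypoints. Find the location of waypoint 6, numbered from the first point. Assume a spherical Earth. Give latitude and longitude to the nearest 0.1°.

≈ (28.1°N, 91.3°W)

Convert each endpoint to a unit vector on the sphere (x = cos φ cos λ, y = cos φ sin λ, z = sin φ).
The central angle between the endpoints is δ = arccos(p₁·p₂) ≈ 2.433 rad (139.4°).
Interpolate at f = 6/8 with slerp weights a = sin((1−f)δ)/sin δ ≈ 0.878, b = sin(fδ)/sin δ ≈ 1.488.
p = a·p₁ + b·p₂ ≈ (-0.019, -0.882, 0.471); φ = arcsin(p_z) ≈ 28.09°, λ = atan2(p_y, p_x) ≈ -91.26°.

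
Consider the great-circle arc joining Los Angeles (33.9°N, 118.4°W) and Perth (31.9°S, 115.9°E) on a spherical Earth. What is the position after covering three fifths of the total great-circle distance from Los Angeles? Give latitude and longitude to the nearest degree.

≈ 6°S, 167°E

Convert each endpoint to a unit vector on the sphere (x = cos φ cos λ, y = cos φ sin λ, z = sin φ).
The central angle between the endpoints is δ = arccos(p₁·p₂) ≈ 2.355 rad (134.9°).
Interpolate at f = 3/5 with slerp weights a = sin((1−f)δ)/sin δ ≈ 1.142, b = sin(fδ)/sin δ ≈ 1.394.
p = a·p₁ + b·p₂ ≈ (-0.968, 0.231, -0.100); φ = arcsin(p_z) ≈ -5.74°, λ = atan2(p_y, p_x) ≈ 166.56°.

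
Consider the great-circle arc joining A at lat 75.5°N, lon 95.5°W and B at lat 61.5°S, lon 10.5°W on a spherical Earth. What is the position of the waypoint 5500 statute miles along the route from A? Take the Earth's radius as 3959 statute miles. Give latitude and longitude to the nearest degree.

≈ lat 3°N, lon 36°W

Convert each endpoint to a unit vector on the sphere (x = cos φ cos λ, y = cos φ sin λ, z = sin φ).
The central angle between the endpoints is δ = arccos(p₁·p₂) ≈ 2.569 rad (147.2°). The total great-circle distance is δ·R ≈ 2.569 × 3959 ≈ 10170 mi, so the target fraction is f = 5500/10170 ≈ 0.541.
Interpolate at f ≈ 0.541 with slerp weights a = sin((1−f)δ)/sin δ ≈ 1.706, b = sin(fδ)/sin δ ≈ 1.815.
p = a·p₁ + b·p₂ ≈ (0.811, -0.583, 0.057); φ = arcsin(p_z) ≈ 3.24°, λ = atan2(p_y, p_x) ≈ -35.72°.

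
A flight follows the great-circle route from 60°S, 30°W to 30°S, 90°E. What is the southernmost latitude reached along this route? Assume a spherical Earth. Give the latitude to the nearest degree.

≈ 67°S

The great circle lies in the plane with unit normal n̂ = (p₁ × p₂)/|p₁ × p₂|.
Here n̂_z ≈ +0.384; the vertex latitude is φ_max = arccos|n̂_z| ≈ 67.4°.
Check via Clairaut: cos φ_max = |cos φ₁| · sin C = cos(60.0°)·sin(129.8°) ≈ 0.384, again giving ≈ 67.4°.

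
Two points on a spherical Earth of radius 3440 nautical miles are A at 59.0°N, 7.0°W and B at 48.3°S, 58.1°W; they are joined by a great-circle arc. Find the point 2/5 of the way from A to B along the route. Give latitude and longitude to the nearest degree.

The haversine formula gives a central angle δ ≈ 2.010 rad (115.1°) between the endpoints.
Interpolate at f = 2/5 with slerp weights a = sin((1−f)δ)/sin δ ≈ 1.032, b = sin(fδ)/sin δ ≈ 0.795.
p = a·p₁ + b·p₂ ≈ (0.807, -0.514, 0.291); φ = arcsin(p_z) ≈ 16.90°, λ = atan2(p_y, p_x) ≈ -32.49°.

≈ 17°N, 32°W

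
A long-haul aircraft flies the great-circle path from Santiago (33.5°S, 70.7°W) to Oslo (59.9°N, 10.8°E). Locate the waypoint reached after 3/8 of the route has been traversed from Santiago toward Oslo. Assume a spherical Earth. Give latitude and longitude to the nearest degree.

≈ 4°N, 49°W

The haversine formula gives a central angle δ ≈ 2.000 rad (114.6°) between the endpoints.
Interpolate at f = 3/8 with slerp weights a = sin((1−f)δ)/sin δ ≈ 1.043, b = sin(fδ)/sin δ ≈ 0.749.
p = a·p₁ + b·p₂ ≈ (0.657, -0.751, 0.072); φ = arcsin(p_z) ≈ 4.15°, λ = atan2(p_y, p_x) ≈ -48.82°.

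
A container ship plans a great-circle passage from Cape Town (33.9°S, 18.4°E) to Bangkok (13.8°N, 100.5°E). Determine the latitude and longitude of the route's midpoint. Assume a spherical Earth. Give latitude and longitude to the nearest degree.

From cos δ = sin φ₁ sin φ₂ + cos φ₁ cos φ₂ cos Δλ, the central angle is δ ≈ 1.593 rad (91.3°).
Interpolate at f = 1/2 with slerp weights a = sin((1−f)δ)/sin δ ≈ 0.715, b = sin(fδ)/sin δ ≈ 0.715.
p = a·p₁ + b·p₂ ≈ (0.437, 0.870, -0.228); φ = arcsin(p_z) ≈ -13.20°, λ = atan2(p_y, p_x) ≈ 63.35°.

≈ (13°S, 63°E)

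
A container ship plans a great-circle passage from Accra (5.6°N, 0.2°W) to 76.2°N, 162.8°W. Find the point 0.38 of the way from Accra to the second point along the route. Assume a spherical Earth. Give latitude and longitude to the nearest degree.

Convert each endpoint to a unit vector on the sphere (x = cos φ cos λ, y = cos φ sin λ, z = sin φ).
The central angle between the endpoints is δ = arccos(p₁·p₂) ≈ 1.703 rad (97.6°).
Interpolate at f = 0.38 with slerp weights a = sin((1−f)δ)/sin δ ≈ 0.878, b = sin(fδ)/sin δ ≈ 0.608.
p = a·p₁ + b·p₂ ≈ (0.735, -0.046, 0.676); φ = arcsin(p_z) ≈ 42.56°, λ = atan2(p_y, p_x) ≈ -3.58°.

≈ 43°N, 4°W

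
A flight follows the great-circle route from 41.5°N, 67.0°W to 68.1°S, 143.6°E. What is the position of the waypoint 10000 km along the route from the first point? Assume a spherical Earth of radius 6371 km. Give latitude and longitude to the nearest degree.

≈ 44°S, 98°W

Convert each endpoint to a unit vector on the sphere (x = cos φ cos λ, y = cos φ sin λ, z = sin φ).
The central angle between the endpoints is δ = arccos(p₁·p₂) ≈ 2.597 rad (148.8°). The total great-circle distance is δ·R ≈ 2.597 × 6371 ≈ 16544 km, so the target fraction is f = 10000/16544 ≈ 0.604.
Interpolate at f ≈ 0.604 with slerp weights a = sin((1−f)δ)/sin δ ≈ 1.652, b = sin(fδ)/sin δ ≈ 1.930.
p = a·p₁ + b·p₂ ≈ (-0.096, -0.712, -0.696); φ = arcsin(p_z) ≈ -44.11°, λ = atan2(p_y, p_x) ≈ -97.69°.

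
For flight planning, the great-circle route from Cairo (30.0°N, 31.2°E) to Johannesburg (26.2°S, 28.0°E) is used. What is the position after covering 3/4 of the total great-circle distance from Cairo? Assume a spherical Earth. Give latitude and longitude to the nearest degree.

From cos δ = sin φ₁ sin φ₂ + cos φ₁ cos φ₂ cos Δλ, the central angle is δ ≈ 0.982 rad (56.3°).
Interpolate at f = 3/4 with slerp weights a = sin((1−f)δ)/sin δ ≈ 0.292, b = sin(fδ)/sin δ ≈ 0.808.
p = a·p₁ + b·p₂ ≈ (0.856, 0.471, -0.210); φ = arcsin(p_z) ≈ -12.15°, λ = atan2(p_y, p_x) ≈ 28.83°.

≈ 12°S, 29°E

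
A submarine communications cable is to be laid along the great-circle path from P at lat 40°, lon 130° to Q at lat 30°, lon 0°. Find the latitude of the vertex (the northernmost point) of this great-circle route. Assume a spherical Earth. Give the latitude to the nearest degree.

≈ 59°

The great circle lies in the plane with unit normal n̂ = (p₁ × p₂)/|p₁ × p₂|.
Here n̂_z ≈ -0.511; the vertex latitude is φ_max = arccos|n̂_z| ≈ 59.3°.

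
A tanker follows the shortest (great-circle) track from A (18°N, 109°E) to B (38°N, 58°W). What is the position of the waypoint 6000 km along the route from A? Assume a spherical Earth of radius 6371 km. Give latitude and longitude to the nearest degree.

Write both endpoints as unit vectors p₁, p₂ with components (cos φ cos λ, cos φ sin λ, sin φ).
The central angle between the endpoints is δ = arccos(p₁·p₂) ≈ 2.141 rad (122.7°). The total great-circle distance is δ·R ≈ 2.141 × 6371 ≈ 13642 km, so the target fraction is f = 6000/13642 ≈ 0.440.
Interpolate at f ≈ 0.440 with slerp weights a = sin((1−f)δ)/sin δ ≈ 1.107, b = sin(fδ)/sin δ ≈ 0.961.
p = a·p₁ + b·p₂ ≈ (0.058, 0.354, 0.934); φ = arcsin(p_z) ≈ 69.00°, λ = atan2(p_y, p_x) ≈ 80.63°.

≈ (69°N, 81°E)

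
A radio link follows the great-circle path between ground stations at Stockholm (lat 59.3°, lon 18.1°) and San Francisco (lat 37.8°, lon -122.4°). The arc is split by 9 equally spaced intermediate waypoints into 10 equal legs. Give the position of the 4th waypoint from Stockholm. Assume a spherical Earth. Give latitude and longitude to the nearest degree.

≈ lat 74°, lon -60°

Write both endpoints as unit vectors p₁, p₂ with components (cos φ cos λ, cos φ sin λ, sin φ).
The central angle between the endpoints is δ = arccos(p₁·p₂) ≈ 1.353 rad (77.5°).
Interpolate at f = 4/10 with slerp weights a = sin((1−f)δ)/sin δ ≈ 0.743, b = sin(fδ)/sin δ ≈ 0.528.
p = a·p₁ + b·p₂ ≈ (0.137, -0.234, 0.962); φ = arcsin(p_z) ≈ 74.25°, λ = atan2(p_y, p_x) ≈ -59.63°.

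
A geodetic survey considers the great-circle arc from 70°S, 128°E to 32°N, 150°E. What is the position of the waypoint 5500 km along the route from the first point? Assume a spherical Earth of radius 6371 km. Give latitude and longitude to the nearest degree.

≈ 21°S, 143°E

Convert each endpoint to a unit vector on the sphere (x = cos φ cos λ, y = cos φ sin λ, z = sin φ).
The central angle between the endpoints is δ = arccos(p₁·p₂) ≈ 1.802 rad (103.2°). The total great-circle distance is δ·R ≈ 1.802 × 6371 ≈ 11480 km, so the target fraction is f = 5500/11480 ≈ 0.479.
Interpolate at f ≈ 0.479 with slerp weights a = sin((1−f)δ)/sin δ ≈ 0.829, b = sin(fδ)/sin δ ≈ 0.781.
p = a·p₁ + b·p₂ ≈ (-0.748, 0.554, -0.365); φ = arcsin(p_z) ≈ -21.41°, λ = atan2(p_y, p_x) ≈ 143.45°.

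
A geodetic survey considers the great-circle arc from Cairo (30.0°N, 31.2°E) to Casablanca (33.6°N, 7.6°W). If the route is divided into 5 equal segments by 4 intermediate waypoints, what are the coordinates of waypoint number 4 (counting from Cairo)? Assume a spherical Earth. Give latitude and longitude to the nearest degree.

From cos δ = sin φ₁ sin φ₂ + cos φ₁ cos φ₂ cos Δλ, the central angle is δ ≈ 0.576 rad (33.0°).
Interpolate at f = 4/5 with slerp weights a = sin((1−f)δ)/sin δ ≈ 0.211, b = sin(fδ)/sin δ ≈ 0.816.
p = a·p₁ + b·p₂ ≈ (0.830, 0.005, 0.557); φ = arcsin(p_z) ≈ 33.87°, λ = atan2(p_y, p_x) ≈ 0.33°.

≈ 34°N, 0°E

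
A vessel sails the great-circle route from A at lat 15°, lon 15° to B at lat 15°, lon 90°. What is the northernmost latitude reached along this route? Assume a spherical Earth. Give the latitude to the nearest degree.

The great circle lies in the plane with unit normal n̂ = (p₁ × p₂)/|p₁ × p₂|.
Here n̂_z ≈ +0.947; the vertex latitude is φ_max = arccos|n̂_z| ≈ 18.7°.

≈ 19°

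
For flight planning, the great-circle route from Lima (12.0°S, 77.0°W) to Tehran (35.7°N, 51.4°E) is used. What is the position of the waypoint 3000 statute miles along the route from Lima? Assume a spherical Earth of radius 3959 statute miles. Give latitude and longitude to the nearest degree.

≈ 14°N, 42°W

Write both endpoints as unit vectors p₁, p₂ with components (cos φ cos λ, cos φ sin λ, sin φ).
The central angle between the endpoints is δ = arccos(p₁·p₂) ≈ 2.233 rad (127.9°). The total great-circle distance is δ·R ≈ 2.233 × 3959 ≈ 8840 mi, so the target fraction is f = 3000/8840 ≈ 0.339.
Interpolate at f ≈ 0.339 with slerp weights a = sin((1−f)δ)/sin δ ≈ 1.262, b = sin(fδ)/sin δ ≈ 0.871.
p = a·p₁ + b·p₂ ≈ (0.719, -0.650, 0.246); φ = arcsin(p_z) ≈ 14.25°, λ = atan2(p_y, p_x) ≈ -42.10°.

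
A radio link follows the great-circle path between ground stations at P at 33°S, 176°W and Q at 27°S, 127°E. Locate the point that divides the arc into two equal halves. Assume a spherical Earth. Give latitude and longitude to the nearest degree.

≈ 33°S, 155°E

Convert each endpoint to a unit vector on the sphere (x = cos φ cos λ, y = cos φ sin λ, z = sin φ).
The central angle between the endpoints is δ = arccos(p₁·p₂) ≈ 0.858 rad (49.1°).
Interpolate at f = 1/2 with slerp weights a = sin((1−f)δ)/sin δ ≈ 0.550, b = sin(fδ)/sin δ ≈ 0.550.
p = a·p₁ + b·p₂ ≈ (-0.755, 0.359, -0.549); φ = arcsin(p_z) ≈ -33.30°, λ = atan2(p_y, p_x) ≈ 154.56°.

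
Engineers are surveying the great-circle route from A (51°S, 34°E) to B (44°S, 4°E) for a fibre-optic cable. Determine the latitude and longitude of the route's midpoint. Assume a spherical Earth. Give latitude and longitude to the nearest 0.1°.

≈ (48.5°S, 18.0°E)

Write both endpoints as unit vectors p₁, p₂ with components (cos φ cos λ, cos φ sin λ, sin φ).
The central angle between the endpoints is δ = arccos(p₁·p₂) ≈ 0.371 rad (21.3°).
Interpolate at f = 1/2 with slerp weights a = sin((1−f)δ)/sin δ ≈ 0.509, b = sin(fδ)/sin δ ≈ 0.509.
p = a·p₁ + b·p₂ ≈ (0.630, 0.205, -0.749); φ = arcsin(p_z) ≈ -48.48°, λ = atan2(p_y, p_x) ≈ 17.98°.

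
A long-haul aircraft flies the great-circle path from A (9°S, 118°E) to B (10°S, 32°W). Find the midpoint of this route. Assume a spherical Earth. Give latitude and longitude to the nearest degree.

From cos δ = sin φ₁ sin φ₂ + cos φ₁ cos φ₂ cos Δλ, the central angle is δ ≈ 2.524 rad (144.6°).
Interpolate at f = 1/2 with slerp weights a = sin((1−f)δ)/sin δ ≈ 1.645, b = sin(fδ)/sin δ ≈ 1.645.
p = a·p₁ + b·p₂ ≈ (0.611, 0.576, -0.543); φ = arcsin(p_z) ≈ -32.88°, λ = atan2(p_y, p_x) ≈ 43.31°.

≈ (33°S, 43°E)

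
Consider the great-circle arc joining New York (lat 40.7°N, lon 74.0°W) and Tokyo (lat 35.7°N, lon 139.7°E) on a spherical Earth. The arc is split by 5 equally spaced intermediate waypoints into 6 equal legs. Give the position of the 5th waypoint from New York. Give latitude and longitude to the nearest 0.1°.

Convert each endpoint to a unit vector on the sphere (x = cos φ cos λ, y = cos φ sin λ, z = sin φ).
The central angle between the endpoints is δ = arccos(p₁·p₂) ≈ 1.703 rad (97.6°).
Interpolate at f = 5/6 with slerp weights a = sin((1−f)δ)/sin δ ≈ 0.282, b = sin(fδ)/sin δ ≈ 0.997.
p = a·p₁ + b·p₂ ≈ (-0.559, 0.318, 0.766); φ = arcsin(p_z) ≈ 50.01°, λ = atan2(p_y, p_x) ≈ 150.35°.

≈ lat 50.0°N, lon 150.4°E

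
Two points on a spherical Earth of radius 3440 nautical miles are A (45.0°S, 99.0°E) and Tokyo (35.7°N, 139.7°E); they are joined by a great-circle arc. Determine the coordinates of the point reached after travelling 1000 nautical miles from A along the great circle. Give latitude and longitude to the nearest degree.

≈ (30°S, 109°E)

Convert each endpoint to a unit vector on the sphere (x = cos φ cos λ, y = cos φ sin λ, z = sin φ).
The central angle between the endpoints is δ = arccos(p₁·p₂) ≈ 1.548 rad (88.7°). The total great-circle distance is δ·R ≈ 1.548 × 3440 ≈ 5325 nmi, so the target fraction is f = 1000/5325 ≈ 0.188.
Interpolate at f ≈ 0.188 with slerp weights a = sin((1−f)δ)/sin δ ≈ 0.952, b = sin(fδ)/sin δ ≈ 0.287.
p = a·p₁ + b·p₂ ≈ (-0.283, 0.815, -0.506); φ = arcsin(p_z) ≈ -30.37°, λ = atan2(p_y, p_x) ≈ 109.13°.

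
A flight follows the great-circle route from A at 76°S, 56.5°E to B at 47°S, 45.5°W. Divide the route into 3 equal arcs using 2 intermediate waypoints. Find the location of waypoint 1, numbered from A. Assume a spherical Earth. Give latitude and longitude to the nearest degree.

Write both endpoints as unit vectors p₁, p₂ with components (cos φ cos λ, cos φ sin λ, sin φ).
The central angle between the endpoints is δ = arccos(p₁·p₂) ≈ 0.829 rad (47.5°).
Interpolate at f = 1/3 with slerp weights a = sin((1−f)δ)/sin δ ≈ 0.712, b = sin(fδ)/sin δ ≈ 0.370.
p = a·p₁ + b·p₂ ≈ (0.272, -0.036, -0.962); φ = arcsin(p_z) ≈ -74.07°, λ = atan2(p_y, p_x) ≈ -7.62°.

≈ 74°S, 8°W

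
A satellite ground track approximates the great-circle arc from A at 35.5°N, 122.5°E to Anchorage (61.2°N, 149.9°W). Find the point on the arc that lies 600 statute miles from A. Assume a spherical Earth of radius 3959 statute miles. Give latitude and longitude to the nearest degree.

≈ 42°N, 129°E

Convert each endpoint to a unit vector on the sphere (x = cos φ cos λ, y = cos φ sin λ, z = sin φ).
The central angle between the endpoints is δ = arccos(p₁·p₂) ≈ 1.018 rad (58.3°). The total great-circle distance is δ·R ≈ 1.018 × 3959 ≈ 4029 mi, so the target fraction is f = 600/4029 ≈ 0.149.
Interpolate at f ≈ 0.149 with slerp weights a = sin((1−f)δ)/sin δ ≈ 0.895, b = sin(fδ)/sin δ ≈ 0.177.
p = a·p₁ + b·p₂ ≈ (-0.466, 0.572, 0.675); φ = arcsin(p_z) ≈ 42.49°, λ = atan2(p_y, p_x) ≈ 129.15°.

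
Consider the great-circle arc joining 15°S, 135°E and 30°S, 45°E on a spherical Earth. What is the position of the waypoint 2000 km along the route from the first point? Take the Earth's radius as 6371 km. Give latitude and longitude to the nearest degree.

≈ 23°S, 118°E

From cos δ = sin φ₁ sin φ₂ + cos φ₁ cos φ₂ cos Δλ, the central angle is δ ≈ 1.441 rad (82.6°). The total great-circle distance is δ·R ≈ 1.441 × 6371 ≈ 9181 km, so the target fraction is f = 2000/9181 ≈ 0.218.
Interpolate at f ≈ 0.218 with slerp weights a = sin((1−f)δ)/sin δ ≈ 0.911, b = sin(fδ)/sin δ ≈ 0.311.
p = a·p₁ + b·p₂ ≈ (-0.431, 0.813, -0.391); φ = arcsin(p_z) ≈ -23.04°, λ = atan2(p_y, p_x) ≈ 117.96°.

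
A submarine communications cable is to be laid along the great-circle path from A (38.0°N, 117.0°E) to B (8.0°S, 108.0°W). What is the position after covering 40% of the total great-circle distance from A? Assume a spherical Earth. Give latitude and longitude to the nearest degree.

Convert each endpoint to a unit vector on the sphere (x = cos φ cos λ, y = cos φ sin λ, z = sin φ).
The central angle between the endpoints is δ = arccos(p₁·p₂) ≈ 2.262 rad (129.6°).
Interpolate at f = 0.40 with slerp weights a = sin((1−f)δ)/sin δ ≈ 1.268, b = sin(fδ)/sin δ ≈ 1.021.
p = a·p₁ + b·p₂ ≈ (-0.766, -0.071, 0.639); φ = arcsin(p_z) ≈ 39.71°, λ = atan2(p_y, p_x) ≈ -174.74°.

≈ (40°N, 175°W)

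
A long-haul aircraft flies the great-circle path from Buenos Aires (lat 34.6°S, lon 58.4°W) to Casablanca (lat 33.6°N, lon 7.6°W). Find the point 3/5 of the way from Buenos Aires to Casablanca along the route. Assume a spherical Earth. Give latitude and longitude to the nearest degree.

≈ lat 6°N, lon 28°W

The haversine formula gives a central angle δ ≈ 1.451 rad (83.2°) between the endpoints.
Interpolate at f = 3/5 with slerp weights a = sin((1−f)δ)/sin δ ≈ 0.552, b = sin(fδ)/sin δ ≈ 0.770.
p = a·p₁ + b·p₂ ≈ (0.874, -0.472, 0.113); φ = arcsin(p_z) ≈ 6.47°, λ = atan2(p_y, p_x) ≈ -28.37°.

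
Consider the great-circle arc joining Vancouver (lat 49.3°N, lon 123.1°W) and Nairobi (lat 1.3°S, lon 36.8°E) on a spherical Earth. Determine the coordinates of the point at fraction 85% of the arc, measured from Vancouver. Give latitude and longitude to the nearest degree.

The haversine formula gives a central angle δ ≈ 2.252 rad (129.0°) between the endpoints.
Interpolate at f = 0.85 with slerp weights a = sin((1−f)δ)/sin δ ≈ 0.426, b = sin(fδ)/sin δ ≈ 1.212.
p = a·p₁ + b·p₂ ≈ (0.818, 0.493, 0.296); φ = arcsin(p_z) ≈ 17.20°, λ = atan2(p_y, p_x) ≈ 31.06°.

≈ lat 17°N, lon 31°E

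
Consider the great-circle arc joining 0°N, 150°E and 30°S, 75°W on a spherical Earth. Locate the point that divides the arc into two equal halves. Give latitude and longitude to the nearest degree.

The haversine formula gives a central angle δ ≈ 2.230 rad (127.8°) between the endpoints.
Interpolate at f = 1/2 with slerp weights a = sin((1−f)δ)/sin δ ≈ 1.136, b = sin(fδ)/sin δ ≈ 1.136.
p = a·p₁ + b·p₂ ≈ (-0.729, -0.382, -0.568); φ = arcsin(p_z) ≈ -34.60°, λ = atan2(p_y, p_x) ≈ -152.33°.

≈ 35°S, 152°W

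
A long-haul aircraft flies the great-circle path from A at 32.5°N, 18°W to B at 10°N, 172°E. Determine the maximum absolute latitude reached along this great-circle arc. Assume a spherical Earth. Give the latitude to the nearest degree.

The great circle lies in the plane with unit normal n̂ = (p₁ × p₂)/|p₁ × p₂|.
Here n̂_z ≈ -0.209; the vertex latitude is φ_max = arccos|n̂_z| ≈ 77.9°.
Check via Clairaut: cos φ_max = |cos φ₁| · sin C = cos(32.5°)·sin(14.4°) ≈ 0.209, again giving ≈ 77.9°.

≈ 78°N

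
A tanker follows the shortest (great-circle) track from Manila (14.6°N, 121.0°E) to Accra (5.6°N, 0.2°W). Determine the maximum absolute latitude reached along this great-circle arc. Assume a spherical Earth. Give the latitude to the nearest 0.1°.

≈ 20.7°N

The great circle lies in the plane with unit normal n̂ = (p₁ × p₂)/|p₁ × p₂|.
Here n̂_z ≈ -0.936; the vertex latitude is φ_max = arccos|n̂_z| ≈ 20.7°.
Check via Clairaut: cos φ_max = |cos φ₁| · sin C = cos(14.6°)·sin(75.2°) ≈ 0.936, again giving ≈ 20.7°.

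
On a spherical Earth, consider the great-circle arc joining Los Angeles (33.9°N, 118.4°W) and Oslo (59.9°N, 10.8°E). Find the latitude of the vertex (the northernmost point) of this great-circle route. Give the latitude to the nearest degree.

The great circle lies in the plane with unit normal n̂ = (p₁ × p₂)/|p₁ × p₂|.
Here n̂_z ≈ +0.331; the vertex latitude is φ_max = arccos|n̂_z| ≈ 70.7°.
Check via Clairaut: cos φ_max = |cos φ₁| · sin C = cos(33.9°)·sin(23.5°) ≈ 0.331, again giving ≈ 70.7°.

≈ 71°N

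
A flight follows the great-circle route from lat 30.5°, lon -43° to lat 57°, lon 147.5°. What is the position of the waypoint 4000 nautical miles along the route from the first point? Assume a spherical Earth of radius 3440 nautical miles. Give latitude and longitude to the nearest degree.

Write both endpoints as unit vectors p₁, p₂ with components (cos φ cos λ, cos φ sin λ, sin φ).
The central angle between the endpoints is δ = arccos(p₁·p₂) ≈ 1.607 rad (92.0°). The total great-circle distance is δ·R ≈ 1.607 × 3440 ≈ 5527 nmi, so the target fraction is f = 4000/5527 ≈ 0.724.
Interpolate at f ≈ 0.724 with slerp weights a = sin((1−f)δ)/sin δ ≈ 0.430, b = sin(fδ)/sin δ ≈ 0.919.
p = a·p₁ + b·p₂ ≈ (-0.151, 0.016, 0.988); φ = arcsin(p_z) ≈ 81.25°, λ = atan2(p_y, p_x) ≈ 173.84°.

≈ lat 81°, lon 174°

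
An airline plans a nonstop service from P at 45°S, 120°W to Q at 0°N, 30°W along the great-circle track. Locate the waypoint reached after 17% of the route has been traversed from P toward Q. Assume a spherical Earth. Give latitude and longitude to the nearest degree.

≈ 43°S, 99°W

Convert each endpoint to a unit vector on the sphere (x = cos φ cos λ, y = cos φ sin λ, z = sin φ).
The central angle between the endpoints is δ = arccos(p₁·p₂) ≈ 1.571 rad (90.0°).
Interpolate at f = 0.17 with slerp weights a = sin((1−f)δ)/sin δ ≈ 0.965, b = sin(fδ)/sin δ ≈ 0.264.
p = a·p₁ + b·p₂ ≈ (-0.113, -0.723, -0.682); φ = arcsin(p_z) ≈ -43.00°, λ = atan2(p_y, p_x) ≈ -98.85°.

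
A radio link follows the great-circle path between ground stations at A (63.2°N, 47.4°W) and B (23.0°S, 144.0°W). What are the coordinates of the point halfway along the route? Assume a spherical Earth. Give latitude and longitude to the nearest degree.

≈ (27°N, 117°W)

Write both endpoints as unit vectors p₁, p₂ with components (cos φ cos λ, cos φ sin λ, sin φ).
The central angle between the endpoints is δ = arccos(p₁·p₂) ≈ 1.978 rad (113.4°).
Interpolate at f = 1/2 with slerp weights a = sin((1−f)δ)/sin δ ≈ 0.910, b = sin(fδ)/sin δ ≈ 0.910.
p = a·p₁ + b·p₂ ≈ (-0.400, -0.795, 0.457); φ = arcsin(p_z) ≈ 27.18°, λ = atan2(p_y, p_x) ≈ -116.72°.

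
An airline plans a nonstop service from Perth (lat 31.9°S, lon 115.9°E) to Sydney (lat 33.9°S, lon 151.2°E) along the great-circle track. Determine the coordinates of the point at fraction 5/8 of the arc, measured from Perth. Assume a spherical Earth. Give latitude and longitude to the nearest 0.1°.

≈ lat 34.3°S, lon 137.8°E

Convert each endpoint to a unit vector on the sphere (x = cos φ cos λ, y = cos φ sin λ, z = sin φ).
The central angle between the endpoints is δ = arccos(p₁·p₂) ≈ 0.516 rad (29.6°).
Interpolate at f = 5/8 with slerp weights a = sin((1−f)δ)/sin δ ≈ 0.390, b = sin(fδ)/sin δ ≈ 0.642.
p = a·p₁ + b·p₂ ≈ (-0.612, 0.554, -0.564); φ = arcsin(p_z) ≈ -34.35°, λ = atan2(p_y, p_x) ≈ 137.81°.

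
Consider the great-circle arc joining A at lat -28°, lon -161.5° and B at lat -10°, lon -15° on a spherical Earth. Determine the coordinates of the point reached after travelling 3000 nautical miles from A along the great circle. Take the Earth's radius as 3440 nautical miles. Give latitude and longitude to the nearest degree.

≈ lat -51°, lon -102°

Write both endpoints as unit vectors p₁, p₂ with components (cos φ cos λ, cos φ sin λ, sin φ).
The central angle between the endpoints is δ = arccos(p₁·p₂) ≈ 2.270 rad (130.1°). The total great-circle distance is δ·R ≈ 2.270 × 3440 ≈ 7809 nmi, so the target fraction is f = 3000/7809 ≈ 0.384.
Interpolate at f ≈ 0.384 with slerp weights a = sin((1−f)δ)/sin δ ≈ 1.287, b = sin(fδ)/sin δ ≈ 1.000.
p = a·p₁ + b·p₂ ≈ (-0.126, -0.616, -0.778); φ = arcsin(p_z) ≈ -51.07°, λ = atan2(p_y, p_x) ≈ -101.57°.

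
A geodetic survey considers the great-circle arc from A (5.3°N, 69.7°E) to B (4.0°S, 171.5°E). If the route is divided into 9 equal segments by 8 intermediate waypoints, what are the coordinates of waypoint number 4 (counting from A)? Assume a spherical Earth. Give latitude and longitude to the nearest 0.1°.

Write both endpoints as unit vectors p₁, p₂ with components (cos φ cos λ, cos φ sin λ, sin φ).
The central angle between the endpoints is δ = arccos(p₁·p₂) ≈ 1.782 rad (102.1°).
Interpolate at f = 4/9 with slerp weights a = sin((1−f)δ)/sin δ ≈ 0.855, b = sin(fδ)/sin δ ≈ 0.728.
p = a·p₁ + b·p₂ ≈ (-0.423, 0.906, 0.028); φ = arcsin(p_z) ≈ 1.62°, λ = atan2(p_y, p_x) ≈ 115.02°.

≈ (1.6°N, 115.0°E)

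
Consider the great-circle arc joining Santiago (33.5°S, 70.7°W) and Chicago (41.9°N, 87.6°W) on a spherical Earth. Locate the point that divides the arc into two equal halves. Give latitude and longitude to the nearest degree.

From cos δ = sin φ₁ sin φ₂ + cos φ₁ cos φ₂ cos Δλ, the central angle is δ ≈ 1.344 rad (77.0°).
Interpolate at f = 1/2 with slerp weights a = sin((1−f)δ)/sin δ ≈ 0.639, b = sin(fδ)/sin δ ≈ 0.639.
p = a·p₁ + b·p₂ ≈ (0.196, -0.978, 0.074); φ = arcsin(p_z) ≈ 4.25°, λ = atan2(p_y, p_x) ≈ -78.67°.

≈ (4°N, 79°W)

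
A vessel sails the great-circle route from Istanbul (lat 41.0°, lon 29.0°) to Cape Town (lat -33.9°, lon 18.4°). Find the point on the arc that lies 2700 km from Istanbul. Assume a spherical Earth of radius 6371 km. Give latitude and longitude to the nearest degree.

The haversine formula gives a central angle δ ≈ 1.318 rad (75.5°) between the endpoints. The total great-circle distance is δ·R ≈ 1.318 × 6371 ≈ 8399 km, so the target fraction is f = 2700/8399 ≈ 0.321.
Interpolate at f ≈ 0.321 with slerp weights a = sin((1−f)δ)/sin δ ≈ 0.805, b = sin(fδ)/sin δ ≈ 0.425.
p = a·p₁ + b·p₂ ≈ (0.866, 0.406, 0.292); φ = arcsin(p_z) ≈ 16.95°, λ = atan2(p_y, p_x) ≈ 25.11°.

≈ lat 17°, lon 25°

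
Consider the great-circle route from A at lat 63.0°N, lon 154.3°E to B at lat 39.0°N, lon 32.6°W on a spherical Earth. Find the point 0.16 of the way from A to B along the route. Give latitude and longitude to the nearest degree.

≈ lat 75°N, lon 159°E

Convert each endpoint to a unit vector on the sphere (x = cos φ cos λ, y = cos φ sin λ, z = sin φ).
The central angle between the endpoints is δ = arccos(p₁·p₂) ≈ 1.359 rad (77.9°).
Interpolate at f = 0.16 with slerp weights a = sin((1−f)δ)/sin δ ≈ 0.930, b = sin(fδ)/sin δ ≈ 0.221.
p = a·p₁ + b·p₂ ≈ (-0.236, 0.091, 0.968); φ = arcsin(p_z) ≈ 75.35°, λ = atan2(p_y, p_x) ≈ 158.97°.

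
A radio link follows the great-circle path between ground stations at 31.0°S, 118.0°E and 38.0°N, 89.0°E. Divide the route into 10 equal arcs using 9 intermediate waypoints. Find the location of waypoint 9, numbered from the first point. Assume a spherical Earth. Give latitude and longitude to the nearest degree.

Write both endpoints as unit vectors p₁, p₂ with components (cos φ cos λ, cos φ sin λ, sin φ).
The central angle between the endpoints is δ = arccos(p₁·p₂) ≈ 1.294 rad (74.1°).
Interpolate at f = 9/10 with slerp weights a = sin((1−f)δ)/sin δ ≈ 0.134, b = sin(fδ)/sin δ ≈ 0.955.
p = a·p₁ + b·p₂ ≈ (-0.041, 0.854, 0.519); φ = arcsin(p_z) ≈ 31.25°, λ = atan2(p_y, p_x) ≈ 92.74°.

≈ 31°N, 93°E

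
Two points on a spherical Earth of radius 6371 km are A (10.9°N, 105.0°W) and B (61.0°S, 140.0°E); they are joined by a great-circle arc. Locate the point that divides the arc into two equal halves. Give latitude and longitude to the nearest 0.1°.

≈ (37.5°S, 134.5°W)

Write both endpoints as unit vectors p₁, p₂ with components (cos φ cos λ, cos φ sin λ, sin φ).
The central angle between the endpoints is δ = arccos(p₁·p₂) ≈ 1.946 rad (111.5°).
Interpolate at f = 1/2 with slerp weights a = sin((1−f)δ)/sin δ ≈ 0.888, b = sin(fδ)/sin δ ≈ 0.888.
p = a·p₁ + b·p₂ ≈ (-0.556, -0.566, -0.609); φ = arcsin(p_z) ≈ -37.52°, λ = atan2(p_y, p_x) ≈ -134.49°.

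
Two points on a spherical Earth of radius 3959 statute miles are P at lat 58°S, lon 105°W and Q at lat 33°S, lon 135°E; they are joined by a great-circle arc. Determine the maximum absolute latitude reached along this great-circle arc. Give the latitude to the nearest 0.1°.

≈ 66.6°S

The great circle lies in the plane with unit normal n̂ = (p₁ × p₂)/|p₁ × p₂|.
Here n̂_z ≈ -0.396; the vertex latitude is φ_max = arccos|n̂_z| ≈ 66.6°.
Check via Clairaut: cos φ_max = |cos φ₁| · sin C = cos(58.0°)·sin(131.6°) ≈ 0.396, again giving ≈ 66.6°.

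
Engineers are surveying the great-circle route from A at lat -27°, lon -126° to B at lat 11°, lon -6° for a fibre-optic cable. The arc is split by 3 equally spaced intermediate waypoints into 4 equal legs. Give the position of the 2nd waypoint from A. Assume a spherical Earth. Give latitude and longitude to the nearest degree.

≈ lat -16°, lon -61°

Convert each endpoint to a unit vector on the sphere (x = cos φ cos λ, y = cos φ sin λ, z = sin φ).
The central angle between the endpoints is δ = arccos(p₁·p₂) ≈ 2.122 rad (121.6°).
Interpolate at f = 2/4 with slerp weights a = sin((1−f)δ)/sin δ ≈ 1.025, b = sin(fδ)/sin δ ≈ 1.025.
p = a·p₁ + b·p₂ ≈ (0.464, -0.844, -0.270); φ = arcsin(p_z) ≈ -15.65°, λ = atan2(p_y, p_x) ≈ -61.21°.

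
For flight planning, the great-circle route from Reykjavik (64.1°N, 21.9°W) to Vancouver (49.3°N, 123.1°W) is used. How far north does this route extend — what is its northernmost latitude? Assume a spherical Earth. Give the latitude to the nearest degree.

The great circle lies in the plane with unit normal n̂ = (p₁ × p₂)/|p₁ × p₂|.
Here n̂_z ≈ -0.359; the vertex latitude is φ_max = arccos|n̂_z| ≈ 69.0°.

≈ 69°N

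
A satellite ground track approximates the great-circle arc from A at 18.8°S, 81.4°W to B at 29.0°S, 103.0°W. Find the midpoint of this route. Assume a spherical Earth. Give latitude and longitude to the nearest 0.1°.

From cos δ = sin φ₁ sin φ₂ + cos φ₁ cos φ₂ cos Δλ, the central angle is δ ≈ 0.387 rad (22.2°).
Interpolate at f = 1/2 with slerp weights a = sin((1−f)δ)/sin δ ≈ 0.510, b = sin(fδ)/sin δ ≈ 0.510.
p = a·p₁ + b·p₂ ≈ (-0.028, -0.911, -0.411); φ = arcsin(p_z) ≈ -24.28°, λ = atan2(p_y, p_x) ≈ -91.77°.

≈ 24.3°S, 91.8°W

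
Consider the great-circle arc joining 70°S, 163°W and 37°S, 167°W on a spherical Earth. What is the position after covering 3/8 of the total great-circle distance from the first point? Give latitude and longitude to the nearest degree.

The haversine formula gives a central angle δ ≈ 0.577 rad (33.1°) between the endpoints.
Interpolate at f = 3/8 with slerp weights a = sin((1−f)δ)/sin δ ≈ 0.647, b = sin(fδ)/sin δ ≈ 0.394.
p = a·p₁ + b·p₂ ≈ (-0.518, -0.135, -0.845); φ = arcsin(p_z) ≈ -57.64°, λ = atan2(p_y, p_x) ≈ -165.35°.

≈ 58°S, 165°W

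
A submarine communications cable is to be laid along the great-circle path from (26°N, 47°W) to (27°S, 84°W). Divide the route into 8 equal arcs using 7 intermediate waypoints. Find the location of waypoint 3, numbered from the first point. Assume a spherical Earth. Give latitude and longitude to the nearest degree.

≈ (6°N, 61°W)

Convert each endpoint to a unit vector on the sphere (x = cos φ cos λ, y = cos φ sin λ, z = sin φ).
The central angle between the endpoints is δ = arccos(p₁·p₂) ≈ 1.115 rad (63.9°).
Interpolate at f = 3/8 with slerp weights a = sin((1−f)δ)/sin δ ≈ 0.715, b = sin(fδ)/sin δ ≈ 0.452.
p = a·p₁ + b·p₂ ≈ (0.480, -0.870, 0.108); φ = arcsin(p_z) ≈ 6.20°, λ = atan2(p_y, p_x) ≈ -61.12°.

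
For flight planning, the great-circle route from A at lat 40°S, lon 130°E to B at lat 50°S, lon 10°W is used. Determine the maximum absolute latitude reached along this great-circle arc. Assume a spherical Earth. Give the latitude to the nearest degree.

The great circle lies in the plane with unit normal n̂ = (p₁ × p₂)/|p₁ × p₂|.
Here n̂_z ≈ -0.319; the vertex latitude is φ_max = arccos|n̂_z| ≈ 71.4°.
Check via Clairaut: cos φ_max = |cos φ₁| · sin C = cos(40.0°)·sin(155.4°) ≈ 0.319, again giving ≈ 71.4°.

≈ 71°S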